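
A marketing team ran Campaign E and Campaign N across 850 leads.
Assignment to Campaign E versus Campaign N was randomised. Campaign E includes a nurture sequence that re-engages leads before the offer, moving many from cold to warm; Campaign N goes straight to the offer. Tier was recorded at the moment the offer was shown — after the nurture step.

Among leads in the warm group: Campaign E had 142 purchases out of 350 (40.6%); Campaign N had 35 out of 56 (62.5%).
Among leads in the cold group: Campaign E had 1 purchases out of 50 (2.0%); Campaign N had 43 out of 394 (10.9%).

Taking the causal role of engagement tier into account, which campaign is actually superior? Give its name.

Campaign E

The stratified and pooled comparisons disagree (Campaign N wins within each engagement tier; Campaign E wins overall), so the answer turns on the causal role of engagement tier.
Engagement tier here is a post-treatment variable shaped by the campaign; conditioning on it would introduce bias rather than remove it. The overall comparison is the causal one.
Pooled: Campaign E 35.8% vs Campaign N 17.3%; Campaign E is higher overall.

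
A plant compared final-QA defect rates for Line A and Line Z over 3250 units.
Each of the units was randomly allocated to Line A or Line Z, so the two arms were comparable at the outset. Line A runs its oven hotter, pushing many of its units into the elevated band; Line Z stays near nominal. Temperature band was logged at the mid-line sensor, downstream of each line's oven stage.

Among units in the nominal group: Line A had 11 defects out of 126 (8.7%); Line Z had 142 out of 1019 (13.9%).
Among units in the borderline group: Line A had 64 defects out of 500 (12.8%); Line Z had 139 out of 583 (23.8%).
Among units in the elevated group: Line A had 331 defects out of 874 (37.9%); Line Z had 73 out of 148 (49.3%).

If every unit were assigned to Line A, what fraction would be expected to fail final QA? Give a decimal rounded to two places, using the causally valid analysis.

The stratified and pooled comparisons disagree (Line A wins within each in-process temperature band; Line Z wins overall), so the answer turns on the causal role of in-process temperature band.
Stratifying would compare lines among units the lines themselves sorted into in-process temperature band groups — a form of selection on an intermediate. The unconditioned pooled rates give the total causal effect.
So P(outcome | do(Line A)) is just the pooled rate for Line A: 406/1500 = 0.271.

0.27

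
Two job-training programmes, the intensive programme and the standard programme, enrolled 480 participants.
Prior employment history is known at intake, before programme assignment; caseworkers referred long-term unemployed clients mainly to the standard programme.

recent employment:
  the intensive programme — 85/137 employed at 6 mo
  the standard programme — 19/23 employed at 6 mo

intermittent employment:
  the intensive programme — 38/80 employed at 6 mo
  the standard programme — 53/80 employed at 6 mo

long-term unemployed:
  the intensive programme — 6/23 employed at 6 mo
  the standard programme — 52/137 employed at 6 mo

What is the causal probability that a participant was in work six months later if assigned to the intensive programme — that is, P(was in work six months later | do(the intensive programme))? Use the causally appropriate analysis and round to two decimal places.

0.45

The stratified and pooled comparisons disagree (the standard programme wins within each prior employment history; the intensive programme wins overall), so the answer turns on the causal role of prior employment history.
The imbalance in prior employment history arose from how participants were allocated, not from anything the programme did; and prior employment history independently affects the outcome. The pooled gap is confounded — condition on prior employment history.
Standardising the intensive programme to the population prior employment history mix: 0.333·85/137 + 0.333·38/80 + 0.333·6/23 = 0.452.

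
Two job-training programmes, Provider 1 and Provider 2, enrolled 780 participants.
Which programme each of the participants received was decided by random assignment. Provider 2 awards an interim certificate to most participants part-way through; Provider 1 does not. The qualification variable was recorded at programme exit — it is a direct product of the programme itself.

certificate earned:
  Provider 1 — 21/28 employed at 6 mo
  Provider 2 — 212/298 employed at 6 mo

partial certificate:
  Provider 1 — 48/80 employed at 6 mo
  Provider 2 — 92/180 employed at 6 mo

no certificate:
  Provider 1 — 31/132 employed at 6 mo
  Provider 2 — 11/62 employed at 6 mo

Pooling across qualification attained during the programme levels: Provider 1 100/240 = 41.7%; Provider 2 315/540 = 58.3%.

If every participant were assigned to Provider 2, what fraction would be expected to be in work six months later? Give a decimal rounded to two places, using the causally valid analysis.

0.58

Because the programme influences qualification attained during the programme, qualification attained during the programme is a post-treatment mediator, not a confounder. Stratifying on it would bias the estimate; the causal effect is the crude pooled difference.
So P(outcome | do(Provider 2)) is just the pooled rate for Provider 2: 315/540 = 0.583.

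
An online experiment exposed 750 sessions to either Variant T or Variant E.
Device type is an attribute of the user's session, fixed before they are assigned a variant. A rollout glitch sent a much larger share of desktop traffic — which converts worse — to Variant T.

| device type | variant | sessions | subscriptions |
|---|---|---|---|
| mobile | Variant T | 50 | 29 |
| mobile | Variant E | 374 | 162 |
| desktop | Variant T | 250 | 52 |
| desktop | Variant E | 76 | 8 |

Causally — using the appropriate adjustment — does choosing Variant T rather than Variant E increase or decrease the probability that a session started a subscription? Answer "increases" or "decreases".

Variant T is higher inside every device type stratum but Variant E is higher in aggregate. Whether to stratify depends on how device type relates to the variant.
Since device type is a pre-existing factor (not a product of the variant) and it affects the outcome on its own, it is a confounder. The stratified rates, not the pooled rate, identify the causal effect.
Within each level — mobile: 58.0% vs 43.3%; desktop: 20.8% vs 10.5% — Variant T is higher every time.

increases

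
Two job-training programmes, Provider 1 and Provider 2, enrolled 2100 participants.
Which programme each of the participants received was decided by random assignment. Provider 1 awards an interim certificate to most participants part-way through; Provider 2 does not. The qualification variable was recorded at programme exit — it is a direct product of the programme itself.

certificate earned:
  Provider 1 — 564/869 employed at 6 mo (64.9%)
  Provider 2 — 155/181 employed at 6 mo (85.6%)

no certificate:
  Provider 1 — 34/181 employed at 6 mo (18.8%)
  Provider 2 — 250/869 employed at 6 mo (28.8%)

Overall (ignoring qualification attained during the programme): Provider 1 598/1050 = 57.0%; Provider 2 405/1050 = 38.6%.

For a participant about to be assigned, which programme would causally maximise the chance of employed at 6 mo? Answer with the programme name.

Qualification attained during the programme is recorded after the programme and is itself shifted by it — it sits on the causal path from programme to outcome. Conditioning on a mediator would strip out part of the effect we want; the pooled comparison gives the total causal effect.
Pooled: Provider 1 57.0% vs Provider 2 38.6%; Provider 1 is higher overall.

Provider 1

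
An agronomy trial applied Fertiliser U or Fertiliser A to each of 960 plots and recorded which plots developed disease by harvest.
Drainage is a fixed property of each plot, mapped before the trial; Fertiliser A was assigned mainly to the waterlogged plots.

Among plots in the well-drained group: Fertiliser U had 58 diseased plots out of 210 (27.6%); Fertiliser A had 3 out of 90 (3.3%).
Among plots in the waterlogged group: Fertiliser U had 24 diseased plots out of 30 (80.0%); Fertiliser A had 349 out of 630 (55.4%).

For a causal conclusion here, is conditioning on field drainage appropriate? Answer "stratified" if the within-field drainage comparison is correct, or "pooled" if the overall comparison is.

Field drainage is set before the fertiliser has any effect — it is not caused by the fertiliser — and it independently drives the outcome. That makes it a confounder, so the causal comparison is within field drainage levels.
Within each level — well-drained: 27.6% vs 3.3%; waterlogged: 80.0% vs 55.4% — Fertiliser A is lower every time.

stratified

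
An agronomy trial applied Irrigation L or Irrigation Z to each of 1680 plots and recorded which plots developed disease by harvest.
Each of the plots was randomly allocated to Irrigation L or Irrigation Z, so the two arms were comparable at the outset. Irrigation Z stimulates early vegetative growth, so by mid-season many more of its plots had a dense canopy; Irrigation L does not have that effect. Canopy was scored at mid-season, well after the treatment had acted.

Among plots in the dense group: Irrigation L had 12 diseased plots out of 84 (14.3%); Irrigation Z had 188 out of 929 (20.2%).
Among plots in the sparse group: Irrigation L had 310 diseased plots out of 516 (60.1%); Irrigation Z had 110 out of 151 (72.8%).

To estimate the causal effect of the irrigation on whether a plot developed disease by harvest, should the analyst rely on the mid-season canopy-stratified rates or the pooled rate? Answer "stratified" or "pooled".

The stratified and pooled comparisons disagree (Irrigation L wins within each mid-season canopy; Irrigation Z wins overall), so the answer turns on the causal role of mid-season canopy.
Mid-season canopy is downstream of the irrigation. One should not condition on a consequence of treatment, so the overall rates are the right comparison.
Pooled: Irrigation L 53.7% vs Irrigation Z 27.6%; Irrigation Z is lower overall.

pooled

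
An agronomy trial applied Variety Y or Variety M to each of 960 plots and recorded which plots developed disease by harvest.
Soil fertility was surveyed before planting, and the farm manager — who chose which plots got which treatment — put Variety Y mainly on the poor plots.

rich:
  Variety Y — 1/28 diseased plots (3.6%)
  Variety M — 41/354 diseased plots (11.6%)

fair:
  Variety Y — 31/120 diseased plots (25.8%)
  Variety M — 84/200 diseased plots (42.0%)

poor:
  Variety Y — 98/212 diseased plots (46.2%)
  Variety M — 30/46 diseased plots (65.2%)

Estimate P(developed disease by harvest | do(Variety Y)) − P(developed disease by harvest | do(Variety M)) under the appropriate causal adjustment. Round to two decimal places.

-0.14

The imbalance in soil fertility arose from how plots were allocated, not from anything the variety did; and soil fertility independently affects the outcome. The pooled gap is confounded — condition on soil fertility.
Adjusting over the population distribution of soil fertility: 0.398·(0.036−0.116) + 0.333·(0.258−0.420) + 0.269·(0.462−0.652) = -0.137.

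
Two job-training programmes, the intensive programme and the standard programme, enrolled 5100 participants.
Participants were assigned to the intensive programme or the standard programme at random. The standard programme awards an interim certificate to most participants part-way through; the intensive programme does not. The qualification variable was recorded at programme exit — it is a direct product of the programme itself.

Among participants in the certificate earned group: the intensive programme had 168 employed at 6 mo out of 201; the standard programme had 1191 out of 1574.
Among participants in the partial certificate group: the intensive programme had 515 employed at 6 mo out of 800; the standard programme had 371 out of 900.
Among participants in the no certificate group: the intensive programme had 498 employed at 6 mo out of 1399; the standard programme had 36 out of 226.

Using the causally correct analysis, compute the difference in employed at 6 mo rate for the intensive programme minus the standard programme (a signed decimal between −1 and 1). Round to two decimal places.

The stratified and pooled comparisons disagree (the intensive programme wins within each qualification attained during the programme; the standard programme wins overall), so the answer turns on the causal role of qualification attained during the programme.
The distribution of qualification attained during the programme is itself part of what the programme does — it is an intermediate outcome. Holding it fixed would remove that part of the effect; the total effect is the pooled difference.
The causal difference is the pooled difference: 0.492 − 0.592 = -0.100.

-0.10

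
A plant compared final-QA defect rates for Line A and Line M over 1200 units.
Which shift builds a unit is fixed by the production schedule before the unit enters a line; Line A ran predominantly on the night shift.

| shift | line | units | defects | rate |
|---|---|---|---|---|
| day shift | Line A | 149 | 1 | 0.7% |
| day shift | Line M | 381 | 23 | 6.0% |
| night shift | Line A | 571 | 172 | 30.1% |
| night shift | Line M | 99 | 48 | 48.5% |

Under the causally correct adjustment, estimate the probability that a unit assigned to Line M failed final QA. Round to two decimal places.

0.30

Shift satisfies the back-door criterion: it is not a descendant of the line, and it blocks the spurious path from line to outcome. Adjusting for it (i.e., using the within-shift rates) gives the causal effect.
Standardising Line M to the population shift mix: 0.442·23/381 + 0.558·48/99 = 0.297.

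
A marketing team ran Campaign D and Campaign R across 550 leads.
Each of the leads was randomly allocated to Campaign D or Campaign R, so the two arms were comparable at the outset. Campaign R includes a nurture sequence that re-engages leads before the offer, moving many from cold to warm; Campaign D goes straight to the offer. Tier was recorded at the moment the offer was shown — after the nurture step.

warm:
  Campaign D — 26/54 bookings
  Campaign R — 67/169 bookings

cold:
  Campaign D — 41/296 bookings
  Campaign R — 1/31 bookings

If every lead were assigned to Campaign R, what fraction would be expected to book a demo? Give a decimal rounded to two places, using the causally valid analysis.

The engagement tier-specific comparison favours Campaign D throughout, but the pooled figures favour Campaign R. The question is whether to condition on engagement tier.
Because the campaign influences engagement tier, engagement tier is a post-treatment mediator, not a confounder. Stratifying on it would bias the estimate; the causal effect is the crude pooled difference.
So P(outcome | do(Campaign R)) is just the pooled rate for Campaign R: 68/200 = 0.340.

0.34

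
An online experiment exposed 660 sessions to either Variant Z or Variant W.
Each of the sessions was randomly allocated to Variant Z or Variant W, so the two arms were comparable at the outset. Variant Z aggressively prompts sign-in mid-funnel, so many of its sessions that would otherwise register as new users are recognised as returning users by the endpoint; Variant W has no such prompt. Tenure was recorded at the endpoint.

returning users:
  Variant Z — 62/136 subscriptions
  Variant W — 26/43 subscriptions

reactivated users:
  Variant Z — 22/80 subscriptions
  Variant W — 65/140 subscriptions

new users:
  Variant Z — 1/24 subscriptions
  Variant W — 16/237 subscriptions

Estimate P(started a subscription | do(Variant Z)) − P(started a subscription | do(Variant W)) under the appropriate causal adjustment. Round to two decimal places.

+0.10

Variant W is higher inside every user tenure stratum but Variant Z is higher in aggregate. Whether to stratify depends on how user tenure relates to the variant.
Stratifying would compare variants among sessions the variants themselves sorted into user tenure groups — a form of selection on an intermediate. The unconditioned pooled rates give the total causal effect.
The causal difference is the pooled difference: 0.354 − 0.255 = +0.099.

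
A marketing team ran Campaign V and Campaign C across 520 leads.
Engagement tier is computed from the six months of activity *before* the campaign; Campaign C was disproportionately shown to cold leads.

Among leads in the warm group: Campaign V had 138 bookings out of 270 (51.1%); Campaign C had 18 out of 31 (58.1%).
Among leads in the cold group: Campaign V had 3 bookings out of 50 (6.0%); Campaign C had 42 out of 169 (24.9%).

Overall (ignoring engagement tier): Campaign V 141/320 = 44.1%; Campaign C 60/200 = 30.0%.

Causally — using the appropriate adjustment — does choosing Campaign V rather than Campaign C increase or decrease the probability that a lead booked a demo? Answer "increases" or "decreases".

decreases

Nothing the campaign does changes engagement tier; the imbalance is an allocation artefact. With engagement tier also predicting the outcome, the pooled figure is confounded, and the within-stratum comparison is the causal one.
Within each level — warm: 51.1% vs 58.1%; cold: 6.0% vs 24.9% — Campaign C is higher every time.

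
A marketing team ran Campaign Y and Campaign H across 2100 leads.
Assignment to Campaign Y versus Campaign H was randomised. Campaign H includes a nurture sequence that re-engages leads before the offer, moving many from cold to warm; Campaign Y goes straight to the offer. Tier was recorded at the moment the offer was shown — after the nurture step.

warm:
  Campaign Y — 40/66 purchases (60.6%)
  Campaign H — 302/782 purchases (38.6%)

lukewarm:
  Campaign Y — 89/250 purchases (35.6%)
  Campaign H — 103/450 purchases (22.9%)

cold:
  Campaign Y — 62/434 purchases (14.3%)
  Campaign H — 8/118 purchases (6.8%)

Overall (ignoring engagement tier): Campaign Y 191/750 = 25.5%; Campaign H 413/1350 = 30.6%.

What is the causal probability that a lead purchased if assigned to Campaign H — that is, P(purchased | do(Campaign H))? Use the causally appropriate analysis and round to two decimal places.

0.31

Campaign Y is higher inside every engagement tier stratum but Campaign H is higher in aggregate. Whether to stratify depends on how engagement tier relates to the campaign.
Engagement tier lies on the pathway campaign → engagement tier → outcome, so adjusting for it blocks the indirect effect. For the total causal effect of campaign, use the unadjusted pooled rates.
So P(outcome | do(Campaign H)) is just the pooled rate for Campaign H: 413/1350 = 0.306.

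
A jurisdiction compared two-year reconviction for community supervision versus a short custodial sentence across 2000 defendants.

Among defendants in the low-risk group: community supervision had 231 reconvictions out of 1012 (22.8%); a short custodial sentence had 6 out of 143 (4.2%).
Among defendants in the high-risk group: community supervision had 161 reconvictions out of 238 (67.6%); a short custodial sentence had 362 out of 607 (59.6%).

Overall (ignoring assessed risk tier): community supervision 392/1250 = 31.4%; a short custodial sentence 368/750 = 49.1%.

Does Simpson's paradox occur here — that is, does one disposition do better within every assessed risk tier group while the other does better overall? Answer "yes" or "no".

yes

Within each assessed risk tier level (low-risk 22.8% vs 4.2%; high-risk 67.6% vs 59.6%), a short custodial sentence has the lower rate every time. Pooled: 31.4% vs 49.1% — community supervision has the lower rate overall. The two comparisons disagree.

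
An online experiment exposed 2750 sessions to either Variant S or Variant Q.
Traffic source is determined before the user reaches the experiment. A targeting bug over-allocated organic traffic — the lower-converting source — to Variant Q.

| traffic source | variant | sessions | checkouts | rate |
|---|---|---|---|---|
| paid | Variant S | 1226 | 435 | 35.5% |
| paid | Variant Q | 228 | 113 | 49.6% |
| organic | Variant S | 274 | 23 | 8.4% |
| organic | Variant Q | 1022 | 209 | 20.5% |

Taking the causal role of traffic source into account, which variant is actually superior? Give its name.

The stratified and pooled comparisons disagree (Variant Q wins within each traffic source; Variant S wins overall), so the answer turns on the causal role of traffic source.
Traffic source differs across variants for reasons unrelated to any effect of the variant itself, and it separately predicts the outcome — a classic confounder. We must compare within traffic source levels.
Within each level — paid: 35.5% vs 49.6%; organic: 8.4% vs 20.5% — Variant Q is higher every time.

Variant Q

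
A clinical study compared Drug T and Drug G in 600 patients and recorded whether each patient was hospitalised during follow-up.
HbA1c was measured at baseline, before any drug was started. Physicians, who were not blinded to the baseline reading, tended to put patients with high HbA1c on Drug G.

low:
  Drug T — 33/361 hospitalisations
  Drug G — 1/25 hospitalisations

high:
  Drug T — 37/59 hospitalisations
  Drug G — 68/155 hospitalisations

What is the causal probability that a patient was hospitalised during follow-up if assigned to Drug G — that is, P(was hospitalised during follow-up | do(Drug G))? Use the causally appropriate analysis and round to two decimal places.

0.18

Within every HbA1c level Drug G has the lower rate, yet pooled Drug T does — Simpson's reversal.
Here HbA1c is a common cause — it drives both which drug a case falls under and the outcome. The crude comparison mixes populations; the stratum-specific rates are the causally relevant ones.
Standardising Drug G to the population HbA1c mix: 0.643·1/25 + 0.357·68/155 = 0.182.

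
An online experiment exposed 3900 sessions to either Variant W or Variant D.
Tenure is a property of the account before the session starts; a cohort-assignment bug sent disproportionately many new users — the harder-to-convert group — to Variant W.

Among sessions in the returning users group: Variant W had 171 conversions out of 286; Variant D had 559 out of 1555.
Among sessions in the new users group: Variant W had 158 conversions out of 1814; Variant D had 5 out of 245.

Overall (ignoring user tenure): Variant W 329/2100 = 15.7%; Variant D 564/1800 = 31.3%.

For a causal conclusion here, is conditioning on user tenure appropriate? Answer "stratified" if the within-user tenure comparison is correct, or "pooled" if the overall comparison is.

Within every user tenure level Variant W has the higher rate, yet pooled Variant D does — Simpson's reversal.
User tenure is set before the variant has any effect — it is not caused by the variant — and it independently drives the outcome. That makes it a confounder, so the causal comparison is within user tenure levels.
Within each level — returning users: 59.8% vs 35.9%; new users: 8.7% vs 2.0% — Variant W is higher every time.

stratified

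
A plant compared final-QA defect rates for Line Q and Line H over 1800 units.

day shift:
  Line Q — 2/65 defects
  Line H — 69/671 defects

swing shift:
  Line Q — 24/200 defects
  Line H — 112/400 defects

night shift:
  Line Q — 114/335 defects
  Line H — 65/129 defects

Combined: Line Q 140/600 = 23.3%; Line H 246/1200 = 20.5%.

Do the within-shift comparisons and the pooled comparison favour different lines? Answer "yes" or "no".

Within each shift level (day shift 3.1% vs 10.3%; swing shift 12.0% vs 28.0%; night shift 34.0% vs 50.4%), Line Q has the lower rate every time. Pooled: 23.3% vs 20.5% — Line H has the lower rate overall. The two comparisons disagree.

yes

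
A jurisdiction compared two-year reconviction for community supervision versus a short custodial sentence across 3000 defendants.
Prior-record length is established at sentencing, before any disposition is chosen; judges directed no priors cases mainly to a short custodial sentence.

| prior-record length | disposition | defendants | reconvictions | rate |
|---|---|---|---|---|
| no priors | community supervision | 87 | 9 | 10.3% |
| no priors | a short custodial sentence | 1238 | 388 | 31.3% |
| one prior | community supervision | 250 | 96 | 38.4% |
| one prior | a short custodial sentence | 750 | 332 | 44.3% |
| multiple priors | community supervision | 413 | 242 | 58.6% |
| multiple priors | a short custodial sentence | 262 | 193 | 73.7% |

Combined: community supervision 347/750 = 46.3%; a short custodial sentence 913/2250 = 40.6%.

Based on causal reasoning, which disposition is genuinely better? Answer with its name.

The stratified and pooled comparisons disagree (community supervision wins within each prior-record length; a short custodial sentence wins overall), so the answer turns on the causal role of prior-record length.
Since prior-record length is a pre-existing factor (not a product of the disposition) and it affects the outcome on its own, it is a confounder. The stratified rates, not the pooled rate, identify the causal effect.
Within each level — no priors: 10.3% vs 31.3%; one prior: 38.4% vs 44.3%; multiple priors: 58.6% vs 73.7% — community supervision is lower every time.

community supervision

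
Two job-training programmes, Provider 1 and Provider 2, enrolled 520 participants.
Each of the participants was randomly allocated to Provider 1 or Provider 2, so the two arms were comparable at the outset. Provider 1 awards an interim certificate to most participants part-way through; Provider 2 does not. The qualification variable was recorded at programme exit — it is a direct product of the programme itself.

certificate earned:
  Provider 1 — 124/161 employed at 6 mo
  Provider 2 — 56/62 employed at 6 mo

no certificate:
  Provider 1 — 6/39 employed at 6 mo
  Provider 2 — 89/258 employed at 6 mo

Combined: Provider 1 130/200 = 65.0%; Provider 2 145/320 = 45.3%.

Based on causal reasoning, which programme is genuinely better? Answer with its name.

Provider 1

The stratified and pooled comparisons disagree (Provider 2 wins within each qualification attained during the programme; Provider 1 wins overall), so the answer turns on the causal role of qualification attained during the programme.
Because the programme influences qualification attained during the programme, qualification attained during the programme is a post-treatment mediator, not a confounder. Stratifying on it would bias the estimate; the causal effect is the crude pooled difference.
Pooled: Provider 1 65.0% vs Provider 2 45.3%; Provider 1 is higher overall.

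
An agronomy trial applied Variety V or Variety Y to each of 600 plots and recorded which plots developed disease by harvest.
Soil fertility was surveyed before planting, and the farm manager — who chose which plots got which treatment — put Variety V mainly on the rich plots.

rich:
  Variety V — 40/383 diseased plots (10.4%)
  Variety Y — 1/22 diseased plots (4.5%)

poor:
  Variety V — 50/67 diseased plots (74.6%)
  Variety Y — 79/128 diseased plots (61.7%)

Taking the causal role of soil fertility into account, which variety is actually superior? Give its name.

Within every soil fertility level Variety Y has the lower rate, yet pooled Variety V does — Simpson's reversal.
Here soil fertility is a common cause — it drives both which variety a case falls under and the outcome. The crude comparison mixes populations; the stratum-specific rates are the causally relevant ones.
Within each level — rich: 10.4% vs 4.5%; poor: 74.6% vs 61.7% — Variety Y is lower every time.

Variety Y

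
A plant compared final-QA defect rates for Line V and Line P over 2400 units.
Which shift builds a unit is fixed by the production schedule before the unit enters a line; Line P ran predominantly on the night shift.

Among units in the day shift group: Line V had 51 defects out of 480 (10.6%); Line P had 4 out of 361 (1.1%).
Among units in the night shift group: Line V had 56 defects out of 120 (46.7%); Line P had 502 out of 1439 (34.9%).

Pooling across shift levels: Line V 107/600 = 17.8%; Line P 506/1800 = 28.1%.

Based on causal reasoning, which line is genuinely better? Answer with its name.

Line P

The shift-specific comparison favours Line P throughout, but the pooled figures favour Line V. The question is whether to condition on shift.
Nothing the line does changes shift; the imbalance is an allocation artefact. With shift also predicting the outcome, the pooled figure is confounded, and the within-stratum comparison is the causal one.
Within each level — day shift: 10.6% vs 1.1%; night shift: 46.7% vs 34.9% — Line P is lower every time.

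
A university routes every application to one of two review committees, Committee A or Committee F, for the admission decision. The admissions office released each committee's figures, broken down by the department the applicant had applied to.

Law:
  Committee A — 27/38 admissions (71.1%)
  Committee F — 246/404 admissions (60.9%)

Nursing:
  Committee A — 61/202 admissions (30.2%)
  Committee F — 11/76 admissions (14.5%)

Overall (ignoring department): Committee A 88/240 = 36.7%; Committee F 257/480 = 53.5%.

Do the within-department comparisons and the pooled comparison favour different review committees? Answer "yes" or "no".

yes

Within each department level (Law 71.1% vs 60.9%; Nursing 30.2% vs 14.5%), Committee A has the higher rate every time. Pooled: 36.7% vs 53.5% — Committee F has the higher rate overall. The two comparisons disagree.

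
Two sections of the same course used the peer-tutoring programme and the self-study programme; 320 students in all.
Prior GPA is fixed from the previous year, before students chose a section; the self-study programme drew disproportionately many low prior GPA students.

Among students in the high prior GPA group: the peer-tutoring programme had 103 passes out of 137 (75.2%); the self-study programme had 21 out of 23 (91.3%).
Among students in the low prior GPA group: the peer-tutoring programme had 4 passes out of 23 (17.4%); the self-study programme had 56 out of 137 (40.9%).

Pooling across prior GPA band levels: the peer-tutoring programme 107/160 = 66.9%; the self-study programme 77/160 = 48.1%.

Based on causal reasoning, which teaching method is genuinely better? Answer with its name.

the self-study programme

The stratified and pooled comparisons disagree (the self-study programme wins within each prior GPA band; the peer-tutoring programme wins overall), so the answer turns on the causal role of prior GPA band.
Prior GPA band satisfies the back-door criterion: it is not a descendant of the teaching method, and it blocks the spurious path from teaching method to outcome. Adjusting for it (i.e., using the within-prior GPA band rates) gives the causal effect.
Within each level — high prior GPA: 75.2% vs 91.3%; low prior GPA: 17.4% vs 40.9% — the self-study programme is higher every time.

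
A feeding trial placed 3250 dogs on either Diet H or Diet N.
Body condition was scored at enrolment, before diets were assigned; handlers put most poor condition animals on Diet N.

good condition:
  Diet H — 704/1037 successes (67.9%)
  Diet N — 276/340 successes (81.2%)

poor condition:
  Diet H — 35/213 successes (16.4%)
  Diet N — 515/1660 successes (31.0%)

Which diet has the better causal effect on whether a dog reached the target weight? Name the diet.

Diet N

Starting body condition differs across diets for reasons unrelated to any effect of the diet itself, and it separately predicts the outcome — a classic confounder. We must compare within starting body condition levels.
Within each level — good condition: 67.9% vs 81.2%; poor condition: 16.4% vs 31.0% — Diet N is higher every time.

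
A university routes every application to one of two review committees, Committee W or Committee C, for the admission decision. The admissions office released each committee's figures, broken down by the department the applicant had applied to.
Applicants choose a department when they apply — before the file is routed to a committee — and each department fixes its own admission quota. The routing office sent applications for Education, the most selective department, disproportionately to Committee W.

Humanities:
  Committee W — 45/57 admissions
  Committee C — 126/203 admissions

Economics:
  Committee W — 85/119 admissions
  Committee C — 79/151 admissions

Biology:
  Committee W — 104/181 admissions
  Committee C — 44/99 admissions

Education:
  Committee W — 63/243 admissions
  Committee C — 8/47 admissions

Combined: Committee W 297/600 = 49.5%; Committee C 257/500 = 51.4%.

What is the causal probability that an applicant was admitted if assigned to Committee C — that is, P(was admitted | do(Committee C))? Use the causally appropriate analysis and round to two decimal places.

Nothing the review committee does changes department; the imbalance is an allocation artefact. With department also predicting the outcome, the pooled figure is confounded, and the within-stratum comparison is the causal one.
Standardising Committee C to the population department mix: 0.236·126/203 + 0.245·79/151 + 0.255·44/99 + 0.264·8/47 = 0.433.

0.43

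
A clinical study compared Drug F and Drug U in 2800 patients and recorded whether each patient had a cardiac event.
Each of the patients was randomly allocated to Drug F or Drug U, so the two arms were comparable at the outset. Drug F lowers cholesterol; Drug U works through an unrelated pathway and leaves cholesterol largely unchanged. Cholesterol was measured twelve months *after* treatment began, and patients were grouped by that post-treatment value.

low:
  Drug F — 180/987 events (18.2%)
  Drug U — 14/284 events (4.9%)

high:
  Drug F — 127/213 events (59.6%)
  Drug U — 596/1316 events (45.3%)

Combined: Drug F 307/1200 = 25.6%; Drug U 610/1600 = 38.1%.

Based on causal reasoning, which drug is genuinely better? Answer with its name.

Cholesterol here is a post-treatment variable shaped by the drug; conditioning on it would introduce bias rather than remove it. The overall comparison is the causal one.
Pooled: Drug F 25.6% vs Drug U 38.1%; Drug F is lower overall.

Drug F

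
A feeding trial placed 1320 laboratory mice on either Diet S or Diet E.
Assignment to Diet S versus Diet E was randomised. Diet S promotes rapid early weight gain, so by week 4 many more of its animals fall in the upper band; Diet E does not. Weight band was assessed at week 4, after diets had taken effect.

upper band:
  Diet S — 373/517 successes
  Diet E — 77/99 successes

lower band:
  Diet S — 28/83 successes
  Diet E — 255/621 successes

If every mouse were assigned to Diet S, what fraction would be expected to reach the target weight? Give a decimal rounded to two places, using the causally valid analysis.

0.67

The week-4 weight band-specific comparison favours Diet E throughout, but the pooled figures favour Diet S. The question is whether to condition on week-4 weight band.
The distribution of week-4 weight band is itself part of what the diet does — it is an intermediate outcome. Holding it fixed would remove that part of the effect; the total effect is the pooled difference.
So P(outcome | do(Diet S)) is just the pooled rate for Diet S: 401/600 = 0.668.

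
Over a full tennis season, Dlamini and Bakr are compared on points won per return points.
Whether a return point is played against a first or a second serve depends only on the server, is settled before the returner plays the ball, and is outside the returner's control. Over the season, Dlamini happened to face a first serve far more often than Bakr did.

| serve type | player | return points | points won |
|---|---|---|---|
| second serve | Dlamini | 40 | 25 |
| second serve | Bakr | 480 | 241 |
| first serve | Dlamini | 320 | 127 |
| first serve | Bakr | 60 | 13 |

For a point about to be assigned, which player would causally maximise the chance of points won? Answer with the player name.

The imbalance in serve type arose from how return points were allocated, not from anything the player did; and serve type independently affects the outcome. The pooled gap is confounded — condition on serve type.
Within each level — second serve: 62.5% vs 50.2%; first serve: 39.7% vs 21.7% — Dlamini is higher every time.

Dlamini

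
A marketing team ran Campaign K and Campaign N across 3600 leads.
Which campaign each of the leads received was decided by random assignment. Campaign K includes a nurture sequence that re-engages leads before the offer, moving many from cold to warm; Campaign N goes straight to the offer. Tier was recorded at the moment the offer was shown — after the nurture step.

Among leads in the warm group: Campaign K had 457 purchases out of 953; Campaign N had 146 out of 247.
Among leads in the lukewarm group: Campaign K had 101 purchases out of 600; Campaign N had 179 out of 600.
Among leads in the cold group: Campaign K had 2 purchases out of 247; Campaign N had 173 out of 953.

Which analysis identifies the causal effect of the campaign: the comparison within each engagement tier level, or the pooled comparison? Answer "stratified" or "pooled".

Within every engagement tier level Campaign N has the higher rate, yet pooled Campaign K does — Simpson's reversal.
The distribution of engagement tier is itself part of what the campaign does — it is an intermediate outcome. Holding it fixed would remove that part of the effect; the total effect is the pooled difference.
Pooled: Campaign K 31.1% vs Campaign N 27.7%; Campaign K is higher overall.

pooled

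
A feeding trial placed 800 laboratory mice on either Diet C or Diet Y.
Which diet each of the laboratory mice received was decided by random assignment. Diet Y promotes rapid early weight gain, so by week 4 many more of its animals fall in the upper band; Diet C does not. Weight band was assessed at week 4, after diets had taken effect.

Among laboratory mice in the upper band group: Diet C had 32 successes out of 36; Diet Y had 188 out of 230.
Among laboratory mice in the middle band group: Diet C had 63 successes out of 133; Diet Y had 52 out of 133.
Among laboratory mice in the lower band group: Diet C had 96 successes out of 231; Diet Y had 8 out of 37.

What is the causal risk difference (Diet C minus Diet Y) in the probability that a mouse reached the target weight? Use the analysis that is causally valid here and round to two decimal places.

-0.14

The stratified and pooled comparisons disagree (Diet C wins within each week-4 weight band; Diet Y wins overall), so the answer turns on the causal role of week-4 weight band.
Stratifying would compare diets among laboratory mice the diets themselves sorted into week-4 weight band groups — a form of selection on an intermediate. The unconditioned pooled rates give the total causal effect.
The causal difference is the pooled difference: 0.477 − 0.620 = -0.142.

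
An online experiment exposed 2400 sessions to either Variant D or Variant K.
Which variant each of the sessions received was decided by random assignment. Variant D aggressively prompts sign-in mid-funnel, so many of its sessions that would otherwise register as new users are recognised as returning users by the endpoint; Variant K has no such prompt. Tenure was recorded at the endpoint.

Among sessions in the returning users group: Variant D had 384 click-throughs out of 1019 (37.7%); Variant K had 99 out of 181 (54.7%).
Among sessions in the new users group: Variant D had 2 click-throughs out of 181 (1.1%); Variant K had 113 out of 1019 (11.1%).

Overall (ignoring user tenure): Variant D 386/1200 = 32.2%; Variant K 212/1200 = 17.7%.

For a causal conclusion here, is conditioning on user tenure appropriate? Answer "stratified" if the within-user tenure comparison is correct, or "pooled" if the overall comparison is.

pooled

User tenure is downstream of the variant. One should not condition on a consequence of treatment, so the overall rates are the right comparison.
Pooled: Variant D 32.2% vs Variant K 17.7%; Variant D is higher overall.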